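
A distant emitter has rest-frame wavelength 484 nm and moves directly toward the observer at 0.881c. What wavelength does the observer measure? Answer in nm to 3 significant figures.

Relativistic Doppler: λ_obs = λ_src √((1−β)/(1+β))
= 484 × √(0.11900/1.8810) = 484 × 0.25152 = 122 nm

λ_obs ≈ 122 nm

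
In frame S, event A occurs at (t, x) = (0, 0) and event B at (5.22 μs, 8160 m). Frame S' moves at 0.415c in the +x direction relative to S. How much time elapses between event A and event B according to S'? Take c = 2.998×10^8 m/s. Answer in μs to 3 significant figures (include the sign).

γ = 1/√(1 − 0.415²) = 1.0991
Δt' = γ(Δt − vΔx/c²) = 1.0991 × (5.22 μs − 0.415×8160 m / (2.998×10^8 m/s))
= 1.0991 × (-6.0755 μs) = -6.68 μs

Δt' ≈ -6.68 μs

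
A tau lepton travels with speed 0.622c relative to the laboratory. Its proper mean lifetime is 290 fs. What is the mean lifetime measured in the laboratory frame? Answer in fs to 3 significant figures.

γ = 1/√(1 − 0.622²) = 1.2771
Time dilation: Δt = γτ₀ = 1.2771 × 290 fs = 370 fs

Δt ≈ 370 fs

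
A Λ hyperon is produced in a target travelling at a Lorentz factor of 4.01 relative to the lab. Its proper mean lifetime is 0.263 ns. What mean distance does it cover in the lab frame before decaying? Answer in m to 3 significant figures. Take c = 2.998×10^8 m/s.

d ≈ 0.306 m

β = √(1 − 1/γ²) = √(1 − 1/4.01²) = 0.96841
Dilated lifetime: Δt = γτ₀ = 4.01 × 0.263 ns = 1.0546 ns
d = vΔt = 0.96841c × 1.0546 ns = 2.9033×10^8 m/s × 1.0546×10^-9 s = 0.306 m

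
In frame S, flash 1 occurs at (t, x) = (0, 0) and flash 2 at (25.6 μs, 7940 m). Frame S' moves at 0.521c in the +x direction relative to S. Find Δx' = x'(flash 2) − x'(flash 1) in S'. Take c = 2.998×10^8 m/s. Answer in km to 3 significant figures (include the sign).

Δx' ≈ 4.62 km

γ = 1/√(1 − 0.521²) = 1.1716
Δx' = γ(Δx − vΔt) = 1.1716 × (7940 m − 0.521×(2.998×10^8 m/s)×25.6×10^-6 s)
= 1.1716 × (3941.4 m) = 4.62 km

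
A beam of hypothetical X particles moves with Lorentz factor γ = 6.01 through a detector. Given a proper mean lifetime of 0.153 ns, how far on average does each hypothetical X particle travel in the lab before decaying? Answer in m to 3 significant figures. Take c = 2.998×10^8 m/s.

β = √(1 − 1/γ²) = √(1 − 1/6.01²) = 0.98606
Dilated lifetime: Δt = γτ₀ = 6.01 × 0.153 ns = 0.91953 ns
d = vΔt = 0.98606c × 0.91953 ns = 2.9562×10^8 m/s × 9.1953×10^-10 s = 0.272 m

d ≈ 0.272 m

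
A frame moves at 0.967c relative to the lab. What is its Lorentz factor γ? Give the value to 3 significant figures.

γ ≈ 3.93

γ = 1/√(1 − β²) = 1/√(1 − 0.967²) = 1/√(0.064911) = 3.93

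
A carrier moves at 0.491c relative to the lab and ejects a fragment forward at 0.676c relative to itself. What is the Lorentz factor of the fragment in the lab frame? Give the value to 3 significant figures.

γ ≈ 2.07

u_lab = (0.676 + 0.491)/(1 + 0.676×0.491) = 1.167/1.33192 = 0.876181
γ = 1/√(1 − 0.876181²) = 2.07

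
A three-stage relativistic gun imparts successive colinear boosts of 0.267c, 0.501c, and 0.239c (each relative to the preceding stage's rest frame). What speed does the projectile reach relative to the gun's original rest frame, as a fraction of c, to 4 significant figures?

Compose boost 2: (0.501 + 0.267)/(1 + 0.501×0.267) = 0.7680/1.13377 = 0.677388
Compose boost 3: (0.239 + 0.677388)/(1 + 0.239×0.677388) = 0.916388/1.16190 = 0.7887

u ≈ 0.7887c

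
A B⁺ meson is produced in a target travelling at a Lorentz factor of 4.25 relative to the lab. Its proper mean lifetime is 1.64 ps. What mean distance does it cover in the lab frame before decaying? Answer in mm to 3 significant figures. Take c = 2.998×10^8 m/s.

d ≈ 2.03 mm

β = √(1 − 1/γ²) = √(1 − 1/4.25²) = 0.97192
Dilated lifetime: Δt = γτ₀ = 4.25 × 1.64 ps = 6.9700 ps
d = vΔt = 0.97192c × 6.9700 ps = 2.9138×10^8 m/s × 6.9700×10^-12 s = 2.03 mm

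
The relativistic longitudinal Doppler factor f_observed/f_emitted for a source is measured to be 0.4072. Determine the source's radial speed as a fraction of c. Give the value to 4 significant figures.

f_obs/f_src = √((1−β)/(1+β)) = 0.4072  ⇒  (1−β)/(1+β) = 0.165812
β = |1 − D²|/(1 + D²) = |1 − 0.165812|/(1 + 0.165812) = 0.7155

β ≈ 0.7155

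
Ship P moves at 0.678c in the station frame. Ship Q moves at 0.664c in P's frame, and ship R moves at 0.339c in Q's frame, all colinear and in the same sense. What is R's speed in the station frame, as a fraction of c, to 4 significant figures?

u ≈ 0.9625c

Compose boost 2: (0.664 + 0.678)/(1 + 0.664×0.678) = 1.342/1.45019 = 0.925395
Compose boost 3: (0.339 + 0.925395)/(1 + 0.339×0.925395) = 1.26439/1.31371 = 0.9625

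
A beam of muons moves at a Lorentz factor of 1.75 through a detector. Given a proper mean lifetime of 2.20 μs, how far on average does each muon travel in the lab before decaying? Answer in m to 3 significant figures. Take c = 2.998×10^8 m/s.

d ≈ 947 m

β = √(1 − 1/γ²) = √(1 − 1/1.75²) = 0.82065
Dilated lifetime: Δt = γτ₀ = 1.75 × 2.20 μs = 3.8500 μs
d = vΔt = 0.82065c × 3.8500 μs = 2.4603×10^8 m/s × 3.8500×10^-6 s = 947 m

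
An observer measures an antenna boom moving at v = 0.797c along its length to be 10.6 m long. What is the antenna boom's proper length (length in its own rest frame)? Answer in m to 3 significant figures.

γ = 1/√(1 − 0.797²) = 1.6557
L₀ = γL = 1.6557 × 10.6 = 17.6 m

L₀ ≈ 17.6 m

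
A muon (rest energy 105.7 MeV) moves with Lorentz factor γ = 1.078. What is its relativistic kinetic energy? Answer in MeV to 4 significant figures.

K ≈ 8.245 MeV

γ = 1.078 (given)
K = (γ − 1)m₀c² = (1.078 − 1) × 105.7 MeV = 0.0780000 × 105.7 MeV = 8.245 MeV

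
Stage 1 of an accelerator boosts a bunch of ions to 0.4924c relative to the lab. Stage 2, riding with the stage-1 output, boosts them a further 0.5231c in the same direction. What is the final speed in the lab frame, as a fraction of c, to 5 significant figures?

u ≈ 0.80751c

Compose boost 2: (0.5231 + 0.4924)/(1 + 0.5231×0.4924) = 1.0155/1.257574 = 0.80751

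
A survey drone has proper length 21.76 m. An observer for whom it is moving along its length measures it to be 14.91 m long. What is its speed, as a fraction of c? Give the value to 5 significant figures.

γ = L₀/L = 21.76/14.91 = 1.459423
β = √(1 − 1/γ²) = 0.72835

β ≈ 0.72835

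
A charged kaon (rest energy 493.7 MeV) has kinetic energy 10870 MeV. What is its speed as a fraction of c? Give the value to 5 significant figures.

β ≈ 0.99906

γ = 1 + K/(m₀c²) = 1 + 10870/493.7 = 23.01742
β = √(1 − 1/γ²) = 0.99906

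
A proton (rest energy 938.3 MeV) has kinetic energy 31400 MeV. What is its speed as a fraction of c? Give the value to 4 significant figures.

β ≈ 0.9996

γ = 1 + K/(m₀c²) = 1 + 31400/938.3 = 34.4648
β = √(1 − 1/γ²) = 0.9996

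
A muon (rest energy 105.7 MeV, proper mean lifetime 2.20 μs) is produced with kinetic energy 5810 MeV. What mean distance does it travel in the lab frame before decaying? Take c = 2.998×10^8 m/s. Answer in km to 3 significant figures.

d ≈ 36.9 km

γ = 1 + K/(m₀c²) = 1 + 5810/105.7 = 55.967
β = √(1 − 1/γ²) = 0.99984
Dilated lifetime: γτ₀ = 55.967 × 2.20 μs = 123.13 μs
d = βc·γτ₀ = 0.99984 × (2.998×10^8 m/s) × 0.00012313 s = 36.9 km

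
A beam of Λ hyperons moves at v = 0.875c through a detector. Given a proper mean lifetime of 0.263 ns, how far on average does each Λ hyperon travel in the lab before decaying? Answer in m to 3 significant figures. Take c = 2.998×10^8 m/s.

d ≈ 0.143 m

γ = 1/√(1 − 0.875²) = 2.0656
Dilated lifetime: Δt = γτ₀ = 2.0656 × 0.263 ns = 0.54325 ns
d = vΔt = 0.875c × 0.54325 ns = 2.6232×10^8 m/s × 5.4325×10^-10 s = 0.143 m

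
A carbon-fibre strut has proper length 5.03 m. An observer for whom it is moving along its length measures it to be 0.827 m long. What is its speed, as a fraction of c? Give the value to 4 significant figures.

γ = L₀/L = 5.03/0.827 = 6.08222
β = √(1 − 1/γ²) = 0.9864

β ≈ 0.9864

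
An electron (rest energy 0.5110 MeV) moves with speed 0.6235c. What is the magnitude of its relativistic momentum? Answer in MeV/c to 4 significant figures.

γ = 1/√(1 − 0.6235²) = 1.27906
p = γβm₀c = 1.27906 × 0.6235 × 0.5110 MeV/c = 0.4075 MeV/c

p ≈ 0.4075 MeV/c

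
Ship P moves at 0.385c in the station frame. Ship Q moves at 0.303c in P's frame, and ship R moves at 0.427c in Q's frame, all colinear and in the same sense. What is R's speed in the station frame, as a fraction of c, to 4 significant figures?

Compose boost 2: (0.303 + 0.385)/(1 + 0.303×0.385) = 0.6880/1.11665 = 0.616126
Compose boost 3: (0.427 + 0.616126)/(1 + 0.427×0.616126) = 1.04313/1.26309 = 0.8259

u ≈ 0.8259c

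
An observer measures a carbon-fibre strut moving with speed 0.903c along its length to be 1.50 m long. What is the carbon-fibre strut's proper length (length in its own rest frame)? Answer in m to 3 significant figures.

γ = 1/√(1 − 0.903²) = 2.3275
L₀ = γL = 2.3275 × 1.50 = 3.49 m

L₀ ≈ 3.49 m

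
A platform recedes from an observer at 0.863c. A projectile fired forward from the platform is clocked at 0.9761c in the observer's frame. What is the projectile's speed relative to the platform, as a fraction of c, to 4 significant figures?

u' ≈ 0.7175c

Inverse velocity addition: u' = (u − v)/(1 − uv/c²)
= (0.9761 − 0.863)/(1 − 0.9761×0.863) = 0.1131/0.157626 = 0.7175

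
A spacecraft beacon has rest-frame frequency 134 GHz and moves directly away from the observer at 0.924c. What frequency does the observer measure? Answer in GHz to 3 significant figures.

f_obs ≈ 26.6 GHz

Relativistic Doppler: f_obs = f_src √((1−β)/(1+β))
= 134 × √(0.076000/1.9240) = 134 × 0.19875 = 26.6 GHz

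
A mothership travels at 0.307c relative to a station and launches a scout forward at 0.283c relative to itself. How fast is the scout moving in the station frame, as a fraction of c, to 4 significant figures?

u ≈ 0.5428c

Compose boost 2: (0.283 + 0.307)/(1 + 0.283×0.307) = 0.5900/1.08688 = 0.5428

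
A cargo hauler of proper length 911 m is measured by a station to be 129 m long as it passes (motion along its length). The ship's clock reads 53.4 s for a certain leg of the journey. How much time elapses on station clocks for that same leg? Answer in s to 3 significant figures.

Δt ≈ 377 s

Length contraction ⇒ γ = L₀/L = 911/129 = 7.0620
Time dilation: Δt = γτ₀ = 7.0620 × 53.4 s = 377 s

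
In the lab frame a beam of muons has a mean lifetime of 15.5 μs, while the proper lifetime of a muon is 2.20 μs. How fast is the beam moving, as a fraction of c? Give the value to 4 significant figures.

β ≈ 0.9899

γ = Δt/τ₀ = 15.5/2.20 = 7.04545
β = √(1 − 1/γ²) = √(1 − 1/7.04545²) = 0.9899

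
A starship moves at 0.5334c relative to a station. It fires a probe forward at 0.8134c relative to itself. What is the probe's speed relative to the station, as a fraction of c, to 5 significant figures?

u ≈ 0.93928c

Relativistic velocity addition: u = (u' + v)/(1 + u'v/c²)
= (0.8134 + 0.5334)/(1 + 0.8134×0.5334) = 1.3468/1.433868 = 0.93928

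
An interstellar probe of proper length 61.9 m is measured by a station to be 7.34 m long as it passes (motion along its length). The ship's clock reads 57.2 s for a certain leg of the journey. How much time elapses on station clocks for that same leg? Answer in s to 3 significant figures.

Δt ≈ 482 s

Length contraction ⇒ γ = L₀/L = 61.9/7.34 = 8.4332
Time dilation: Δt = γτ₀ = 8.4332 × 57.2 s = 482 s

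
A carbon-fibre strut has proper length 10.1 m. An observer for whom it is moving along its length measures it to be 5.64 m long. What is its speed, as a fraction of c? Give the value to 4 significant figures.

β ≈ 0.8296

γ = L₀/L = 10.1/5.64 = 1.79078
β = √(1 − 1/γ²) = 0.8296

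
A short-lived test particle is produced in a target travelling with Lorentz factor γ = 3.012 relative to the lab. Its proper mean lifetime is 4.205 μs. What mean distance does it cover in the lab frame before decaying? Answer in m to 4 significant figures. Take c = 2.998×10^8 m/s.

d ≈ 3582 m

β = √(1 − 1/γ²) = √(1 − 1/3.012²) = 0.943278
Dilated lifetime: Δt = γτ₀ = 3.012 × 4.205 μs = 12.6655 μs
d = vΔt = 0.943278c × 12.6655 μs = 2.82795×10^8 m/s × 1.26655×10^-5 s = 3582 m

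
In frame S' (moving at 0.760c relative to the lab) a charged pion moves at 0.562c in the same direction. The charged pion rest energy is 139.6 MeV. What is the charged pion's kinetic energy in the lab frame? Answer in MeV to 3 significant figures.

u_lab = (0.562 + 0.760)/(1 + 0.562×0.760) = 0.926341
γ = 1/√(1 − 0.926341²) = 2.6547
K = (γ − 1)m₀c² = (2.6547 − 1) × 139.6 = 1.6547 × 139.6 = 231 MeV

K ≈ 231 MeV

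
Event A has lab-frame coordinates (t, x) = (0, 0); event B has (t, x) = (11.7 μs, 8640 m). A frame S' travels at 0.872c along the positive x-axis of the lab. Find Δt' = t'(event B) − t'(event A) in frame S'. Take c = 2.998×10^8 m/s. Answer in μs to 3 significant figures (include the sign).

Δt' ≈ -27.4 μs

γ = 1/√(1 − 0.872²) = 2.0429
Δt' = γ(Δt − vΔx/c²) = 2.0429 × (11.7 μs − 0.872×8640 m / (2.998×10^8 m/s))
= 2.0429 × (-13.430 μs) = -27.4 μs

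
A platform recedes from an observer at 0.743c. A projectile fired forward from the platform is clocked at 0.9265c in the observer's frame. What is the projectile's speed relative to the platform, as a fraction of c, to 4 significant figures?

u' ≈ 0.5889c

Inverse velocity addition: u' = (u − v)/(1 − uv/c²)
= (0.9265 − 0.743)/(1 − 0.9265×0.743) = 0.1835/0.311611 = 0.5889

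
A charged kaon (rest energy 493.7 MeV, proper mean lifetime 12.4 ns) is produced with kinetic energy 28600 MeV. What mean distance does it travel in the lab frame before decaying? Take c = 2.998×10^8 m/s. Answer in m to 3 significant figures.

γ = 1 + K/(m₀c²) = 1 + 28600/493.7 = 58.930
β = √(1 − 1/γ²) = 0.99986
Dilated lifetime: γτ₀ = 58.930 × 12.4 ns = 730.73 ns
d = βc·γτ₀ = 0.99986 × (2.998×10^8 m/s) × 7.3073×10^-7 s = 219 m

d ≈ 219 m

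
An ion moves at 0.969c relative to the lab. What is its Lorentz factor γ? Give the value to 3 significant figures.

γ = 1/√(1 − β²) = 1/√(1 − 0.969²) = 1/√(0.061039) = 4.05

γ ≈ 4.05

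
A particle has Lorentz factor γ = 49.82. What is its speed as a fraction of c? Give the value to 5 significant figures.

β ≈ 0.99980

β = √(1 − 1/γ²) = √(1 − 1/49.82²) = √(0.9995971) = 0.99980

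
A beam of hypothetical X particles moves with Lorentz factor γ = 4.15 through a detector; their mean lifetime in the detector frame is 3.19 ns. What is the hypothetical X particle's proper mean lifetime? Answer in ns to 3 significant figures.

τ₀ ≈ 0.769 ns

γ = 4.15 (given)
Proper time: τ₀ = Δt/γ = 3.19/4.15 = 0.769 ns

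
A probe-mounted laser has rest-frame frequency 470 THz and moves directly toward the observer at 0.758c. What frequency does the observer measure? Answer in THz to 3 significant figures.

f_obs ≈ 1270 THz

Relativistic Doppler: f_obs = f_src √((1+β)/(1−β))
= 470 × √(1.7580/0.24200) = 470 × 2.6953 = 1270 THz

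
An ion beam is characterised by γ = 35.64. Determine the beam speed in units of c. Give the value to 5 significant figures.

β ≈ 0.99961

β = √(1 − 1/γ²) = √(1 − 1/35.64²) = √(0.9992127) = 0.99961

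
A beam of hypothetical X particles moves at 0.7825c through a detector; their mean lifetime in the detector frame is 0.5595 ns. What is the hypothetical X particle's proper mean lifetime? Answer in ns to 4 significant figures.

τ₀ ≈ 0.3484 ns

γ = 1/√(1 − 0.7825²) = 1.60604
Proper time: τ₀ = Δt/γ = 0.5595/1.60604 = 0.3484 ns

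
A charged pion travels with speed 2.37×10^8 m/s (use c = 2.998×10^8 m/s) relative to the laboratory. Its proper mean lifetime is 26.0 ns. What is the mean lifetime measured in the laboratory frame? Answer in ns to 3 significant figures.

Δt ≈ 42.5 ns

β = v/c = 2.37×10^8 / 2.998×10^8 = 0.79053
γ = 1/√(1 − 0.79053²) = 1.6328
Time dilation: Δt = γτ₀ = 1.6328 × 26.0 ns = 42.5 ns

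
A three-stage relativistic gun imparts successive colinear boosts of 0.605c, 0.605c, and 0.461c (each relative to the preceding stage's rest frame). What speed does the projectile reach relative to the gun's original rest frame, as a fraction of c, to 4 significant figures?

u ≈ 0.9563c

Compose boost 2: (0.605 + 0.605)/(1 + 0.605×0.605) = 1.210/1.36603 = 0.885782
Compose boost 3: (0.461 + 0.885782)/(1 + 0.461×0.885782) = 1.34678/1.40835 = 0.9563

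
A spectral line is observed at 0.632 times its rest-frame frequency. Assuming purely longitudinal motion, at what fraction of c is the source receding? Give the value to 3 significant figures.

β ≈ 0.429

f_obs/f_src = √((1−β)/(1+β)) = 0.632  ⇒  (1−β)/(1+β) = 0.39942
β = |1 − D²|/(1 + D²) = |1 − 0.39942|/(1 + 0.39942) = 0.429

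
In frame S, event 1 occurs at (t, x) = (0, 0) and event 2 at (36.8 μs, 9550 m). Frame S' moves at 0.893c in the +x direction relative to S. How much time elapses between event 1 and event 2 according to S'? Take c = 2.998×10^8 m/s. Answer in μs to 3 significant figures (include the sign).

γ = 1/√(1 − 0.893²) = 2.2219
Δt' = γ(Δt − vΔx/c²) = 2.2219 × (36.8 μs − 0.893×9550 m / (2.998×10^8 m/s))
= 2.2219 × (8.3539 μs) = 18.6 μs

Δt' ≈ 18.6 μs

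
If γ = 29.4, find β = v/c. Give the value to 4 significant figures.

β = √(1 − 1/γ²) = √(1 − 1/29.4²) = √(0.998843) = 0.9994

β ≈ 0.9994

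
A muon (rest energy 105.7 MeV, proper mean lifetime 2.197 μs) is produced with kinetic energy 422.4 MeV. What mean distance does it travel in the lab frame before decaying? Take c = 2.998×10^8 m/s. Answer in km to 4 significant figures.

d ≈ 3.224 km

γ = 1 + K/(m₀c²) = 1 + 422.4/105.7 = 4.99622
β = √(1 − 1/γ²) = 0.979765
Dilated lifetime: γτ₀ = 4.99622 × 2.197 μs = 10.9767 μs
d = βc·γτ₀ = 0.979765 × (2.998×10^8 m/s) × 1.09767×10^-5 s = 3.224 km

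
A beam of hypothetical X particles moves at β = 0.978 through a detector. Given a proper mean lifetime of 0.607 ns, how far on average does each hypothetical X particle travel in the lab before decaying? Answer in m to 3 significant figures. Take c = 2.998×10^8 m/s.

γ = 1/√(1 − 0.978²) = 4.7938
Dilated lifetime: Δt = γτ₀ = 4.7938 × 0.607 ns = 2.9098 ns
d = vΔt = 0.978c × 2.9098 ns = 2.9320×10^8 m/s × 2.9098×10^-9 s = 0.853 m

d ≈ 0.853 m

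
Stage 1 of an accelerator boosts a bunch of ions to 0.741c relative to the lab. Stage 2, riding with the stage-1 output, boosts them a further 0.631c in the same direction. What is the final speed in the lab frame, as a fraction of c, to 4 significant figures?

u ≈ 0.9349c

Compose boost 2: (0.631 + 0.741)/(1 + 0.631×0.741) = 1.372/1.46757 = 0.9349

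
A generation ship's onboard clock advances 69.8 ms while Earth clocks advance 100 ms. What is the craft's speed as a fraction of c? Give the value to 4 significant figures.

β ≈ 0.7161

γ = Δt/τ₀ = 100/69.8 = 1.43266
β = √(1 − 1/γ²) = √(1 − 1/1.43266²) = 0.7161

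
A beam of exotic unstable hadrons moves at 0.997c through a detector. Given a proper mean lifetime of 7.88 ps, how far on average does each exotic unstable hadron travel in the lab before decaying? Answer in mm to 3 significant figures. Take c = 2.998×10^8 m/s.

γ = 1/√(1 − 0.997²) = 12.920
Dilated lifetime: Δt = γτ₀ = 12.920 × 7.88 ps = 101.81 ps
d = vΔt = 0.997c × 101.81 ps = 2.9890×10^8 m/s × 1.0181×10^-10 s = 30.4 mm

d ≈ 30.4 mm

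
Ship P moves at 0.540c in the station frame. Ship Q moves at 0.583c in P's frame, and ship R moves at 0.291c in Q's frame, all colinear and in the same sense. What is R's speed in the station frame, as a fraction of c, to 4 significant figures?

Compose boost 2: (0.583 + 0.540)/(1 + 0.583×0.540) = 1.123/1.31482 = 0.854109
Compose boost 3: (0.291 + 0.854109)/(1 + 0.291×0.854109) = 1.14511/1.24855 = 0.9172

u ≈ 0.9172c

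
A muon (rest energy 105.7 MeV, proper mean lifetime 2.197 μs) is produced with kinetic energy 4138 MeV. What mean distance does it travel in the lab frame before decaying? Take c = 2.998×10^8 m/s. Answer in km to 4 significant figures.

d ≈ 26.44 km

γ = 1 + K/(m₀c²) = 1 + 4138/105.7 = 40.1485
β = √(1 − 1/γ²) = 0.999690
Dilated lifetime: γτ₀ = 40.1485 × 2.197 μs = 88.2063 μs
d = βc·γτ₀ = 0.999690 × (2.998×10^8 m/s) × 8.82063×10^-5 s = 26.44 km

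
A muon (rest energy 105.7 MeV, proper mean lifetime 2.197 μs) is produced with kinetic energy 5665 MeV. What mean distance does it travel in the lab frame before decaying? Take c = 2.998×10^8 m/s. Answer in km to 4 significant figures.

d ≈ 35.95 km

γ = 1 + K/(m₀c²) = 1 + 5665/105.7 = 54.5951
β = √(1 − 1/γ²) = 0.999832
Dilated lifetime: γτ₀ = 54.5951 × 2.197 μs = 119.945 μs
d = βc·γτ₀ = 0.999832 × (2.998×10^8 m/s) × 0.000119945 s = 35.95 km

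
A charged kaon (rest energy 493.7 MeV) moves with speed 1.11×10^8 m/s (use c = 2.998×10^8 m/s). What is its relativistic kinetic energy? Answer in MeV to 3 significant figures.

K ≈ 37.8 MeV

β = v/c = 1.11×10^8 / 2.998×10^8 = 0.37025
γ = 1/√(1 − 0.37025²) = 1.0765
K = (γ − 1)m₀c² = (1.0765 − 1) × 493.7 MeV = 0.076503 × 493.7 MeV = 37.8 MeV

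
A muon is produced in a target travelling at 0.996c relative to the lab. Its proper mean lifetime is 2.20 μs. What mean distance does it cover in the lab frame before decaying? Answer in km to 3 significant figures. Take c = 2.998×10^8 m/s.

d ≈ 7.35 km

γ = 1/√(1 − 0.996²) = 11.192
Dilated lifetime: Δt = γτ₀ = 11.192 × 2.20 μs = 24.621 μs
d = vΔt = 0.996c × 24.621 μs = 2.9860×10^8 m/s × 2.4621×10^-5 s = 7.35 km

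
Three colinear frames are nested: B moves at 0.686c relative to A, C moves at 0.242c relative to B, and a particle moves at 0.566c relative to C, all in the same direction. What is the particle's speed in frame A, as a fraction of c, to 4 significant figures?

Compose boost 2: (0.242 + 0.686)/(1 + 0.242×0.686) = 0.9280/1.16601 = 0.795875
Compose boost 3: (0.566 + 0.795875)/(1 + 0.566×0.795875) = 1.36188/1.45047 = 0.9389

u ≈ 0.9389c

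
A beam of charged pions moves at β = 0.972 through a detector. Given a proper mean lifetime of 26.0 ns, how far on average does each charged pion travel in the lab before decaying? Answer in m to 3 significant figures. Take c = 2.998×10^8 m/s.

d ≈ 32.2 m

γ = 1/√(1 − 0.972²) = 4.2557
Dilated lifetime: Δt = γτ₀ = 4.2557 × 26.0 ns = 110.65 ns
d = vΔt = 0.972c × 110.65 ns = 2.9141×10^8 m/s × 1.1065×10^-7 s = 32.2 m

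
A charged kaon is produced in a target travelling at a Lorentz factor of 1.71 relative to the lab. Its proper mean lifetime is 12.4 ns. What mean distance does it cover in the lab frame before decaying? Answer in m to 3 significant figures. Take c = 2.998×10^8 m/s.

d ≈ 5.16 m

β = √(1 − 1/γ²) = √(1 − 1/1.71²) = 0.81118
Dilated lifetime: Δt = γτ₀ = 1.71 × 12.4 ns = 21.204 ns
d = vΔt = 0.81118c × 21.204 ns = 2.4319×10^8 m/s × 2.1204×10^-8 s = 5.16 m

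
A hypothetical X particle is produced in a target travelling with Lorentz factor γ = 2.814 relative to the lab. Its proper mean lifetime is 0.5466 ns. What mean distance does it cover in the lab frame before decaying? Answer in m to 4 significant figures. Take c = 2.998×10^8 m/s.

d ≈ 0.4310 m

β = √(1 − 1/γ²) = √(1 − 1/2.814²) = 0.934727
Dilated lifetime: Δt = γτ₀ = 2.814 × 0.5466 ns = 1.53813 ns
d = vΔt = 0.934727c × 1.53813 ns = 2.80231×10^8 m/s × 1.53813×10^-9 s = 0.4310 m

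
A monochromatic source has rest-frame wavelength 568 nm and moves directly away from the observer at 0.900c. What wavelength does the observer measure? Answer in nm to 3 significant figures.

Relativistic Doppler: λ_obs = λ_src √((1+β)/(1−β))
= 568 × √(1.9000/0.10000) = 568 × 4.3589 = 2480 nm

λ_obs ≈ 2480 nm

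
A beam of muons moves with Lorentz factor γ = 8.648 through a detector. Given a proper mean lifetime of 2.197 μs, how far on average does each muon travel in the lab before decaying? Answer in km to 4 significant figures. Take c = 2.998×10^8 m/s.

d ≈ 5.658 km

β = √(1 − 1/γ²) = √(1 − 1/8.648²) = 0.993292
Dilated lifetime: Δt = γτ₀ = 8.648 × 2.197 μs = 18.9997 μs
d = vΔt = 0.993292c × 18.9997 μs = 2.97789×10^8 m/s × 1.89997×10^-5 s = 5.658 km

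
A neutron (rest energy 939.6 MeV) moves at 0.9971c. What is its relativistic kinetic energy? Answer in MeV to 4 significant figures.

K ≈ 11410 MeV

γ = 1/√(1 − 0.9971²) = 13.1402
K = (γ − 1)m₀c² = (13.1402 − 1) × 939.6 MeV = 12.1402 × 939.6 MeV = 11410 MeV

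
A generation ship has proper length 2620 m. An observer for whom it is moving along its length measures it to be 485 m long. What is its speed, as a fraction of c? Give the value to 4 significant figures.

γ = L₀/L = 2620/485 = 5.40206
β = √(1 − 1/γ²) = 0.9827

β ≈ 0.9827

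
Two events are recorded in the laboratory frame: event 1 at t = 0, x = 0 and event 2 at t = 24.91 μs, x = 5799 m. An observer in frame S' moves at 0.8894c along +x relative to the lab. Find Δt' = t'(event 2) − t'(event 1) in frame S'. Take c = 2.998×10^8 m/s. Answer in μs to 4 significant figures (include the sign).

Δt' ≈ 16.86 μs

γ = 1/√(1 − 0.8894²) = 2.18756
Δt' = γ(Δt − vΔx/c²) = 2.18756 × (24.91 μs − 0.8894×5799 m / (2.998×10^8 m/s))
= 2.18756 × (7.70643 μs) = 16.86 μs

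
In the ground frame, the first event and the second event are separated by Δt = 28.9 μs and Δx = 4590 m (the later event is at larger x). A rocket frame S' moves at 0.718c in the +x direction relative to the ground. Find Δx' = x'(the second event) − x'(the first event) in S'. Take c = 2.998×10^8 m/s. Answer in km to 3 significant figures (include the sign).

γ = 1/√(1 − 0.718²) = 1.4367
Δx' = γ(Δx − vΔt) = 1.4367 × (4590 m − 0.718×(2.998×10^8 m/s)×28.9×10^-6 s)
= 1.4367 × (-1630.9 m) = -2.34 km

Δx' ≈ -2.34 km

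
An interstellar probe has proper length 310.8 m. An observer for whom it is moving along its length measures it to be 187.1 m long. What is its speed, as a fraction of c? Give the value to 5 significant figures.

β ≈ 0.79850

γ = L₀/L = 310.8/187.1 = 1.661144
β = √(1 − 1/γ²) = 0.79850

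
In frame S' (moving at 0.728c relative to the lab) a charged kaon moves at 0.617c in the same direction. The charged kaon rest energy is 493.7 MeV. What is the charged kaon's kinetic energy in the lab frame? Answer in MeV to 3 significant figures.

u_lab = (0.617 + 0.728)/(1 + 0.617×0.728) = 0.928114
γ = 1/√(1 − 0.928114²) = 2.6860
K = (γ − 1)m₀c² = (2.6860 − 1) × 493.7 = 1.6860 × 493.7 = 832 MeV

K ≈ 832 MeV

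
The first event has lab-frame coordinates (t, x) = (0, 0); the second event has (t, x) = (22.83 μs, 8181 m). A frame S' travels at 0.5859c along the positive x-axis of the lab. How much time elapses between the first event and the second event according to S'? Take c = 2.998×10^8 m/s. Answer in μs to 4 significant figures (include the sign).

Δt' ≈ 8.443 μs

γ = 1/√(1 − 0.5859²) = 1.23398
Δt' = γ(Δt − vΔx/c²) = 1.23398 × (22.83 μs − 0.5859×8181 m / (2.998×10^8 m/s))
= 1.23398 × (6.84185 μs) = 8.443 μs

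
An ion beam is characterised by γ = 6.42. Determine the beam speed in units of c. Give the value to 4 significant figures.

β ≈ 0.9878

β = √(1 − 1/γ²) = √(1 − 1/6.42²) = √(0.975738) = 0.9878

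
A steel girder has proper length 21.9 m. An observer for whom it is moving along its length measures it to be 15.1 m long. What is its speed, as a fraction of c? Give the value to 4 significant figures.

β ≈ 0.7243

γ = L₀/L = 21.9/15.1 = 1.45033
β = √(1 − 1/γ²) = 0.7243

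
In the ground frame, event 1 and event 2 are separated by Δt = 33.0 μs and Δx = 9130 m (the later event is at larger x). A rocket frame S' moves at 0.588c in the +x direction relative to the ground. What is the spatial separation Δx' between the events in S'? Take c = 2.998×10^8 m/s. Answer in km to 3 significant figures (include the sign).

γ = 1/√(1 − 0.588²) = 1.2363
Δx' = γ(Δx − vΔt) = 1.2363 × (9130 m − 0.588×(2.998×10^8 m/s)×33.0×10^-6 s)
= 1.2363 × (3312.7 m) = 4.10 km

Δx' ≈ 4.10 km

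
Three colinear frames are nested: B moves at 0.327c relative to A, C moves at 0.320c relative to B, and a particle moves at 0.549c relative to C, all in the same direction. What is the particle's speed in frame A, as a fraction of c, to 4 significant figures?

u ≈ 0.8586c

Compose boost 2: (0.320 + 0.327)/(1 + 0.320×0.327) = 0.6470/1.10464 = 0.585711
Compose boost 3: (0.549 + 0.585711)/(1 + 0.549×0.585711) = 1.13471/1.32156 = 0.8586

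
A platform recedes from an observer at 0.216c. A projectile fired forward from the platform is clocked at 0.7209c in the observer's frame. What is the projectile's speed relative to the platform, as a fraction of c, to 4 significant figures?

Inverse velocity addition: u' = (u − v)/(1 − uv/c²)
= (0.7209 − 0.216)/(1 − 0.7209×0.216) = 0.5049/0.844286 = 0.5980

u' ≈ 0.5980c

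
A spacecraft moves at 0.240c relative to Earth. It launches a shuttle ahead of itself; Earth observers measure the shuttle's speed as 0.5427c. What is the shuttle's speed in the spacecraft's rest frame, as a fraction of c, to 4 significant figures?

Inverse velocity addition: u' = (u − v)/(1 − uv/c²)
= (0.5427 − 0.240)/(1 − 0.5427×0.240) = 0.3027/0.869752 = 0.3480

u' ≈ 0.3480c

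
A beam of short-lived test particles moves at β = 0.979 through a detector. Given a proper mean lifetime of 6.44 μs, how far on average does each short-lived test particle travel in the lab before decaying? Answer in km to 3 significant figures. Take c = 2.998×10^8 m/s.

γ = 1/√(1 − 0.979²) = 4.9053
Dilated lifetime: Δt = γτ₀ = 4.9053 × 6.44 μs = 31.590 μs
d = vΔt = 0.979c × 31.590 μs = 2.9350×10^8 m/s × 3.1590×10^-5 s = 9.27 km

d ≈ 9.27 km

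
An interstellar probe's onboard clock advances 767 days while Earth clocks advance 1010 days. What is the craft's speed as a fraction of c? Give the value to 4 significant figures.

β ≈ 0.6506

γ = Δt/τ₀ = 1010/767 = 1.31682
β = √(1 − 1/γ²) = √(1 − 1/1.31682²) = 0.6506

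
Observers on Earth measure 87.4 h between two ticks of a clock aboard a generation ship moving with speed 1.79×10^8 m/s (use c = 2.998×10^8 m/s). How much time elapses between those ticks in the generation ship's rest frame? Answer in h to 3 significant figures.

τ₀ ≈ 70.1 h

β = v/c = 1.79×10^8 / 2.998×10^8 = 0.59706
γ = 1/√(1 − 0.59706²) = 1.2466
Proper time: τ₀ = Δt/γ = 87.4/1.2466 = 70.1 h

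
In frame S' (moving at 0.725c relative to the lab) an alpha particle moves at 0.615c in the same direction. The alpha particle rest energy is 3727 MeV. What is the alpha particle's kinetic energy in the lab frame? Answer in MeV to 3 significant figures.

u_lab = (0.615 + 0.725)/(1 + 0.615×0.725) = 0.926774
γ = 1/√(1 − 0.926774²) = 2.6623
K = (γ − 1)m₀c² = (2.6623 − 1) × 3727 = 1.6623 × 3727 = 6200 MeV

K ≈ 6200 MeV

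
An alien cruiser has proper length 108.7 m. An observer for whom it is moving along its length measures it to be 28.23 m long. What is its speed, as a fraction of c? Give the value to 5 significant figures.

β ≈ 0.96569

γ = L₀/L = 108.7/28.23 = 3.850514
β = √(1 − 1/γ²) = 0.96569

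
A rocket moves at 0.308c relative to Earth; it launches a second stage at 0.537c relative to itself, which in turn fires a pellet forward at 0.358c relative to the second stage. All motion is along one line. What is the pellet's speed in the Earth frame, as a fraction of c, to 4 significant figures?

Compose boost 2: (0.537 + 0.308)/(1 + 0.537×0.308) = 0.8450/1.16540 = 0.725075
Compose boost 3: (0.358 + 0.725075)/(1 + 0.358×0.725075) = 1.08308/1.25958 = 0.8599

u ≈ 0.8599c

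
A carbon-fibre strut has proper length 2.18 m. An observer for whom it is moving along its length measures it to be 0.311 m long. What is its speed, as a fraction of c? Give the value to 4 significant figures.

γ = L₀/L = 2.18/0.311 = 7.00965
β = √(1 − 1/γ²) = 0.9898

β ≈ 0.9898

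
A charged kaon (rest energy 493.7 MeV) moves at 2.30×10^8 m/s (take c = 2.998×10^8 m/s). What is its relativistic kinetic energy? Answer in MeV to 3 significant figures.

K ≈ 276 MeV

β = v/c = 2.30×10^8 / 2.998×10^8 = 0.76718
γ = 1/√(1 − 0.76718²) = 1.5590
K = (γ − 1)m₀c² = (1.5590 − 1) × 493.7 MeV = 0.55901 × 493.7 MeV = 276 MeV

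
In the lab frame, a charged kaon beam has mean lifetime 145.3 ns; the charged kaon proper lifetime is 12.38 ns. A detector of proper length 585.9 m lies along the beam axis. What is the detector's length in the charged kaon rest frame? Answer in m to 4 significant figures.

L ≈ 49.92 m

Time dilation ⇒ γ = Δt/τ₀ = 145.3/12.38 = 11.7367
Length contraction: L = L₀/γ = 585.9/11.7367 = 49.92 m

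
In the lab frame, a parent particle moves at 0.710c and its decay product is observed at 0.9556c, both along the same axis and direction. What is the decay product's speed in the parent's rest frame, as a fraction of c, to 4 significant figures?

Inverse velocity addition: u' = (u − v)/(1 − uv/c²)
= (0.9556 − 0.710)/(1 − 0.9556×0.710) = 0.2456/0.321524 = 0.7639

u' ≈ 0.7639c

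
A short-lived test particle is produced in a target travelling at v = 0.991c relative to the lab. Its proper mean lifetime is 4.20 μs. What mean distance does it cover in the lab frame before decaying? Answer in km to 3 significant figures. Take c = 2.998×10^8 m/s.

d ≈ 9.32 km

γ = 1/√(1 − 0.991²) = 7.4704
Dilated lifetime: Δt = γτ₀ = 7.4704 × 4.20 μs = 31.376 μs
d = vΔt = 0.991c × 31.376 μs = 2.9710×10^8 m/s × 3.1376×10^-5 s = 9.32 km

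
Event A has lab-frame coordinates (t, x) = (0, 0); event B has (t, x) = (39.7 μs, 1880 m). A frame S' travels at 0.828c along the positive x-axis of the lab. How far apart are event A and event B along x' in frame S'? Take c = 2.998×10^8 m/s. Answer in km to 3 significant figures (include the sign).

Δx' ≈ -14.2 km

γ = 1/√(1 − 0.828²) = 1.7834
Δx' = γ(Δx − vΔt) = 1.7834 × (1880 m − 0.828×(2.998×10^8 m/s)×39.7×10^-6 s)
= 1.7834 × (-7974.9 m) = -14.2 km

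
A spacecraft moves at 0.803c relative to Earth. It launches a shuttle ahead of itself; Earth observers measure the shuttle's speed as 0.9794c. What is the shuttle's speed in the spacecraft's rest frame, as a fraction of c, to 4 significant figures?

u' ≈ 0.8261c

Inverse velocity addition: u' = (u − v)/(1 − uv/c²)
= (0.9794 − 0.803)/(1 − 0.9794×0.803) = 0.1764/0.213542 = 0.8261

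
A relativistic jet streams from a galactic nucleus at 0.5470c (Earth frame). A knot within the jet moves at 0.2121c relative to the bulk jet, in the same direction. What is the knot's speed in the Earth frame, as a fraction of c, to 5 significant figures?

u ≈ 0.68019c

Relativistic velocity addition: u = (u' + v)/(1 + u'v/c²)
= (0.2121 + 0.5470)/(1 + 0.2121×0.5470) = 0.75910/1.116019 = 0.68019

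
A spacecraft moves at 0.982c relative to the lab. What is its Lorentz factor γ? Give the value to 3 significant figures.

γ ≈ 5.29

γ = 1/√(1 − β²) = 1/√(1 − 0.982²) = 1/√(0.035676) = 5.29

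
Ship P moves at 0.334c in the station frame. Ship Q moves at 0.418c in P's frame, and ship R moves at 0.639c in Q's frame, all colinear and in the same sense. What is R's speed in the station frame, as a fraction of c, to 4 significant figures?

Compose boost 2: (0.418 + 0.334)/(1 + 0.418×0.334) = 0.7520/1.13961 = 0.659874
Compose boost 3: (0.639 + 0.659874)/(1 + 0.639×0.659874) = 1.29887/1.42166 = 0.9136

u ≈ 0.9136c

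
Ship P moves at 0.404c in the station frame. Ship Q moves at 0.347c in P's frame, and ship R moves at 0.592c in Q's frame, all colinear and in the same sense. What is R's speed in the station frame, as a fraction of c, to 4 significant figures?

Compose boost 2: (0.347 + 0.404)/(1 + 0.347×0.404) = 0.7510/1.14019 = 0.658663
Compose boost 3: (0.592 + 0.658663)/(1 + 0.592×0.658663) = 1.25066/1.38993 = 0.8998

u ≈ 0.8998c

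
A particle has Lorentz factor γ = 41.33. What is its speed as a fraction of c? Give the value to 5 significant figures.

β ≈ 0.99971

β = √(1 − 1/γ²) = √(1 − 1/41.33²) = √(0.9994146) = 0.99971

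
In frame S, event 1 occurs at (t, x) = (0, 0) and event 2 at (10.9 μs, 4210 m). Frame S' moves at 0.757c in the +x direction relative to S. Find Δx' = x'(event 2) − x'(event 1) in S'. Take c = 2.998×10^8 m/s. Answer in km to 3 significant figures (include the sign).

γ = 1/√(1 − 0.757²) = 1.5304
Δx' = γ(Δx − vΔt) = 1.5304 × (4210 m − 0.757×(2.998×10^8 m/s)×10.9×10^-6 s)
= 1.5304 × (1736.3 m) = 2.66 km

Δx' ≈ 2.66 km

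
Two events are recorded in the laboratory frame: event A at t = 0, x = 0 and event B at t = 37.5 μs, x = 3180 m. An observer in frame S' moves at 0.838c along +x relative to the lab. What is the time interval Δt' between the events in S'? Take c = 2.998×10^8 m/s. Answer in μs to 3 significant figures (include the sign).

Δt' ≈ 52.4 μs

γ = 1/√(1 − 0.838²) = 1.8326
Δt' = γ(Δt − vΔx/c²) = 1.8326 × (37.5 μs − 0.838×3180 m / (2.998×10^8 m/s))
= 1.8326 × (28.611 μs) = 52.4 μs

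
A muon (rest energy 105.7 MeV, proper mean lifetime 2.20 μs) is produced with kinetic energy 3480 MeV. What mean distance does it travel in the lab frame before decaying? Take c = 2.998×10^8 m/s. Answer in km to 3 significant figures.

γ = 1 + K/(m₀c²) = 1 + 3480/105.7 = 33.923
β = √(1 − 1/γ²) = 0.99957
Dilated lifetime: γτ₀ = 33.923 × 2.20 μs = 74.631 μs
d = βc·γτ₀ = 0.99957 × (2.998×10^8 m/s) × 7.4631×10^-5 s = 22.4 km

d ≈ 22.4 km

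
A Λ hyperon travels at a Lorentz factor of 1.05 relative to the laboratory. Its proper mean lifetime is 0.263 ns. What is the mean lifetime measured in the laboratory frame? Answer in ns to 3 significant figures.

γ = 1.05 (given)
Time dilation: Δt = γτ₀ = 1.05 × 0.263 ns = 0.276 ns

Δt ≈ 0.276 ns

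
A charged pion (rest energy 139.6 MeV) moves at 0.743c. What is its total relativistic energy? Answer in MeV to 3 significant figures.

γ = 1/√(1 − 0.743²) = 1.4941
E = γm₀c² = 1.4941 × 139.6 MeV = 209 MeV

E ≈ 209 MeV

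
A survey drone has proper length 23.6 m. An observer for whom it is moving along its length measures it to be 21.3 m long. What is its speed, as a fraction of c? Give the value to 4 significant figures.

β ≈ 0.4306

γ = L₀/L = 23.6/21.3 = 1.10798
β = √(1 − 1/γ²) = 0.4306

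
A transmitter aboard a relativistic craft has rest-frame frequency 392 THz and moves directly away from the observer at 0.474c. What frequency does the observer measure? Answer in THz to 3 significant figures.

Relativistic Doppler: f_obs = f_src √((1−β)/(1+β))
= 392 × √(0.52600/1.4740) = 392 × 0.59737 = 234 THz

f_obs ≈ 234 THz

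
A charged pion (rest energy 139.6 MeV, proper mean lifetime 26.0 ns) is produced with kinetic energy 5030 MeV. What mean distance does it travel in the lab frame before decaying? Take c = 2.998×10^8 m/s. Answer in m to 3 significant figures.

γ = 1 + K/(m₀c²) = 1 + 5030/139.6 = 37.032
β = √(1 − 1/γ²) = 0.99964
Dilated lifetime: γτ₀ = 37.032 × 26.0 ns = 962.82 ns
d = βc·γτ₀ = 0.99964 × (2.998×10^8 m/s) × 9.6282×10^-7 s = 289 m

d ≈ 289 m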